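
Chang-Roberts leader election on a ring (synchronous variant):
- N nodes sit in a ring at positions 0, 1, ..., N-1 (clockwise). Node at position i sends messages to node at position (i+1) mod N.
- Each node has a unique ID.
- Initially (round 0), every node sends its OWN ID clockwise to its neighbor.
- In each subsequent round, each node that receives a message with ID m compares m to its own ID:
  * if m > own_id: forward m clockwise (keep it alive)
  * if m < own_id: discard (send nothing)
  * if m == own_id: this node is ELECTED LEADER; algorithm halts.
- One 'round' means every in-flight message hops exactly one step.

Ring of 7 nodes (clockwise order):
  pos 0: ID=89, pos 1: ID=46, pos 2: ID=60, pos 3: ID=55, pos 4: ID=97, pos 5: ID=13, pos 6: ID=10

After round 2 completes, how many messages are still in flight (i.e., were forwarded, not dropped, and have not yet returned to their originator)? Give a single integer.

Round 1: pos1(id46) recv 89: fwd; pos2(id60) recv 46: drop; pos3(id55) recv 60: fwd; pos4(id97) recv 55: drop; pos5(id13) recv 97: fwd; pos6(id10) recv 13: fwd; pos0(id89) recv 10: drop
Round 2: pos2(id60) recv 89: fwd; pos4(id97) recv 60: drop; pos6(id10) recv 97: fwd; pos0(id89) recv 13: drop
After round 2: 2 messages still in flight

Answer: 2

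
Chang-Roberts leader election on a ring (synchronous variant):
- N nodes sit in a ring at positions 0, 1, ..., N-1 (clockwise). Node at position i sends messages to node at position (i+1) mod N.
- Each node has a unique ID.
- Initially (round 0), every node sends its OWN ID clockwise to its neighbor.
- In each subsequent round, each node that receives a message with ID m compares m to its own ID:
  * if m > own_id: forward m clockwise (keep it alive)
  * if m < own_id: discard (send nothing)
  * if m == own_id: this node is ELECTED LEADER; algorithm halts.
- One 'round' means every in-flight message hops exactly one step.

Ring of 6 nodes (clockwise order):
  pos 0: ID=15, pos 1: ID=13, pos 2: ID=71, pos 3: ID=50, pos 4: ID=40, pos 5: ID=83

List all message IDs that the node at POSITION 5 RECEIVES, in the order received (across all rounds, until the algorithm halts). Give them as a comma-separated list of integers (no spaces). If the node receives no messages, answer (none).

Answer: 40,50,71,83

Derivation:
Round 1: pos1(id13) recv 15: fwd; pos2(id71) recv 13: drop; pos3(id50) recv 71: fwd; pos4(id40) recv 50: fwd; pos5(id83) recv 40: drop; pos0(id15) recv 83: fwd
Round 2: pos2(id71) recv 15: drop; pos4(id40) recv 71: fwd; pos5(id83) recv 50: drop; pos1(id13) recv 83: fwd
Round 3: pos5(id83) recv 71: drop; pos2(id71) recv 83: fwd
Round 4: pos3(id50) recv 83: fwd
Round 5: pos4(id40) recv 83: fwd
Round 6: pos5(id83) recv 83: ELECTED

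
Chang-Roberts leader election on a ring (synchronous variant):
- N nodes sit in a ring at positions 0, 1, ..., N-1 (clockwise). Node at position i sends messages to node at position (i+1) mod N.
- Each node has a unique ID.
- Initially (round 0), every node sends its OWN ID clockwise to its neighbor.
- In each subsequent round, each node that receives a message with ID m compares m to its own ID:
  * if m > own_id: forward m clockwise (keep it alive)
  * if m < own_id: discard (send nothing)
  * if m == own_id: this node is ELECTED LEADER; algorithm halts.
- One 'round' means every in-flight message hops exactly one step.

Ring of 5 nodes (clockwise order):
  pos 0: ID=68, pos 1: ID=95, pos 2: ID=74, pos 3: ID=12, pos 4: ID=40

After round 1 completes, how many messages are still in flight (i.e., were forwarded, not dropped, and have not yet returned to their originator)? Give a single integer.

Round 1: pos1(id95) recv 68: drop; pos2(id74) recv 95: fwd; pos3(id12) recv 74: fwd; pos4(id40) recv 12: drop; pos0(id68) recv 40: drop
After round 1: 2 messages still in flight

Answer: 2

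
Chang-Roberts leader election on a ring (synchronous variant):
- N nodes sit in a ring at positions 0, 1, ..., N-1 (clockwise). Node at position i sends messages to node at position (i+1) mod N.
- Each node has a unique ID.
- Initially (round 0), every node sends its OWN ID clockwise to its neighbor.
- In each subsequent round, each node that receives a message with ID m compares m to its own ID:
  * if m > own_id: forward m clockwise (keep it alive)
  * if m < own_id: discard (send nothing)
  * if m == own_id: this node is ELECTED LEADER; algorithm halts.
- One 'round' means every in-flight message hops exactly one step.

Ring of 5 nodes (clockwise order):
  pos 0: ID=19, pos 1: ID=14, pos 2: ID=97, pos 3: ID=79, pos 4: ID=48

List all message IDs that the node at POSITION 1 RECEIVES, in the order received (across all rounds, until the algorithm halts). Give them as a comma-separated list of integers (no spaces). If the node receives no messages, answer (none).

Round 1: pos1(id14) recv 19: fwd; pos2(id97) recv 14: drop; pos3(id79) recv 97: fwd; pos4(id48) recv 79: fwd; pos0(id19) recv 48: fwd
Round 2: pos2(id97) recv 19: drop; pos4(id48) recv 97: fwd; pos0(id19) recv 79: fwd; pos1(id14) recv 48: fwd
Round 3: pos0(id19) recv 97: fwd; pos1(id14) recv 79: fwd; pos2(id97) recv 48: drop
Round 4: pos1(id14) recv 97: fwd; pos2(id97) recv 79: drop
Round 5: pos2(id97) recv 97: ELECTED

Answer: 19,48,79,97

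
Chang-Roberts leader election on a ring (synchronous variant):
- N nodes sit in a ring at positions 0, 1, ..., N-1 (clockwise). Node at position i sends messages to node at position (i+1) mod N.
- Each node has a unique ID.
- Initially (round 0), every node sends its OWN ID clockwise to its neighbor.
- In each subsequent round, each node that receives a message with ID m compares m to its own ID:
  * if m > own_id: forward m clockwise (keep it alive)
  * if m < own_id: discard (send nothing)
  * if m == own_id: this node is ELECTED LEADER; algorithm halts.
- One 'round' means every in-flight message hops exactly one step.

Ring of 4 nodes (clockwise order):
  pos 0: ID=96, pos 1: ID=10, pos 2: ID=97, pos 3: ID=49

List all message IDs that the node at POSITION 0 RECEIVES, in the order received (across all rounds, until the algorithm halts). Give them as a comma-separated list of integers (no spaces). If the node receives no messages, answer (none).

Round 1: pos1(id10) recv 96: fwd; pos2(id97) recv 10: drop; pos3(id49) recv 97: fwd; pos0(id96) recv 49: drop
Round 2: pos2(id97) recv 96: drop; pos0(id96) recv 97: fwd
Round 3: pos1(id10) recv 97: fwd
Round 4: pos2(id97) recv 97: ELECTED

Answer: 49,97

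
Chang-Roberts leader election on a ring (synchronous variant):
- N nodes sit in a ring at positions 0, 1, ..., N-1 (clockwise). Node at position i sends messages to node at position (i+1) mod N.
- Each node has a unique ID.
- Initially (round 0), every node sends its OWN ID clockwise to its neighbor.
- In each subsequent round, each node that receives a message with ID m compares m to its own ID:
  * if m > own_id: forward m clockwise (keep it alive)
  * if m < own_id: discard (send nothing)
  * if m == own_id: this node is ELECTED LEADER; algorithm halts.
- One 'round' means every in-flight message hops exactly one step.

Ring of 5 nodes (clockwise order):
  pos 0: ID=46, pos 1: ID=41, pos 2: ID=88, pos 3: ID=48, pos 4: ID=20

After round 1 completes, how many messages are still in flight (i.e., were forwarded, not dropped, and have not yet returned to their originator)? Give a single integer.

Round 1: pos1(id41) recv 46: fwd; pos2(id88) recv 41: drop; pos3(id48) recv 88: fwd; pos4(id20) recv 48: fwd; pos0(id46) recv 20: drop
After round 1: 3 messages still in flight

Answer: 3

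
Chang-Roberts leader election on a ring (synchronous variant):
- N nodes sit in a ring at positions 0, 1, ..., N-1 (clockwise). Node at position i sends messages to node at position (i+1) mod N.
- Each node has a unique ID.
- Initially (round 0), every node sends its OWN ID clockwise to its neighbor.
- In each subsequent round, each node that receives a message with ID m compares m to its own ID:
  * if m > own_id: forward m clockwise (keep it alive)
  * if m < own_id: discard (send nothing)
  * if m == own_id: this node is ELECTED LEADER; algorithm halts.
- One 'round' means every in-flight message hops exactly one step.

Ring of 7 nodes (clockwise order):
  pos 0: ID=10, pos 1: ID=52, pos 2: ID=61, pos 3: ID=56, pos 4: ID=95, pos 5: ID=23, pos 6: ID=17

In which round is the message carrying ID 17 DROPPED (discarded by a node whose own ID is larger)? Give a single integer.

Round 1: pos1(id52) recv 10: drop; pos2(id61) recv 52: drop; pos3(id56) recv 61: fwd; pos4(id95) recv 56: drop; pos5(id23) recv 95: fwd; pos6(id17) recv 23: fwd; pos0(id10) recv 17: fwd
Round 2: pos4(id95) recv 61: drop; pos6(id17) recv 95: fwd; pos0(id10) recv 23: fwd; pos1(id52) recv 17: drop
Round 3: pos0(id10) recv 95: fwd; pos1(id52) recv 23: drop
Round 4: pos1(id52) recv 95: fwd
Round 5: pos2(id61) recv 95: fwd
Round 6: pos3(id56) recv 95: fwd
Round 7: pos4(id95) recv 95: ELECTED
Message ID 17 originates at pos 6; dropped at pos 1 in round 2

Answer: 2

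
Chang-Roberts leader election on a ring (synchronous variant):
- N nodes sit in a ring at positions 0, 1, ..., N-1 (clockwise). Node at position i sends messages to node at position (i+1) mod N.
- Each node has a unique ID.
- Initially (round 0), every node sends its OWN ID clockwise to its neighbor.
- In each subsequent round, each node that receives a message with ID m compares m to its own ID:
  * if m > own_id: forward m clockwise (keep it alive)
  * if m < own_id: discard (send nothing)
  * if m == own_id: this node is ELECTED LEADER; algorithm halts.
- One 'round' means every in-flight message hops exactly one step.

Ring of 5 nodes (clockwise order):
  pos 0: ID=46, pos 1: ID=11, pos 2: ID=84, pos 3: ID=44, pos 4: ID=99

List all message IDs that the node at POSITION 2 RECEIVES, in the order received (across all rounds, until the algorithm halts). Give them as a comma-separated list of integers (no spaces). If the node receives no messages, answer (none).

Answer: 11,46,99

Derivation:
Round 1: pos1(id11) recv 46: fwd; pos2(id84) recv 11: drop; pos3(id44) recv 84: fwd; pos4(id99) recv 44: drop; pos0(id46) recv 99: fwd
Round 2: pos2(id84) recv 46: drop; pos4(id99) recv 84: drop; pos1(id11) recv 99: fwd
Round 3: pos2(id84) recv 99: fwd
Round 4: pos3(id44) recv 99: fwd
Round 5: pos4(id99) recv 99: ELECTED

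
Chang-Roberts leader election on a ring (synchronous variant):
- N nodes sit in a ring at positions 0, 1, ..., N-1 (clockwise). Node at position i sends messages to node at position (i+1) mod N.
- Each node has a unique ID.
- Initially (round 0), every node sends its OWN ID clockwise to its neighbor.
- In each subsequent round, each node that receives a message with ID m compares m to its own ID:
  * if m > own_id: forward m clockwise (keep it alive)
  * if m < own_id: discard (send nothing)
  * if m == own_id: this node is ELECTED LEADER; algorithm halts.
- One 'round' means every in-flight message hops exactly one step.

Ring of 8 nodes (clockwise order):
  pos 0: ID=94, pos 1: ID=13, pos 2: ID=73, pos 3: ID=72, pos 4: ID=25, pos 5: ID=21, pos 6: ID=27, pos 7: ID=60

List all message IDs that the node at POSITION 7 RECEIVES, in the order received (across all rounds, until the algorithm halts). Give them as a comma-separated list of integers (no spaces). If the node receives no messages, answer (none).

Round 1: pos1(id13) recv 94: fwd; pos2(id73) recv 13: drop; pos3(id72) recv 73: fwd; pos4(id25) recv 72: fwd; pos5(id21) recv 25: fwd; pos6(id27) recv 21: drop; pos7(id60) recv 27: drop; pos0(id94) recv 60: drop
Round 2: pos2(id73) recv 94: fwd; pos4(id25) recv 73: fwd; pos5(id21) recv 72: fwd; pos6(id27) recv 25: drop
Round 3: pos3(id72) recv 94: fwd; pos5(id21) recv 73: fwd; pos6(id27) recv 72: fwd
Round 4: pos4(id25) recv 94: fwd; pos6(id27) recv 73: fwd; pos7(id60) recv 72: fwd
Round 5: pos5(id21) recv 94: fwd; pos7(id60) recv 73: fwd; pos0(id94) recv 72: drop
Round 6: pos6(id27) recv 94: fwd; pos0(id94) recv 73: drop
Round 7: pos7(id60) recv 94: fwd
Round 8: pos0(id94) recv 94: ELECTED

Answer: 27,72,73,94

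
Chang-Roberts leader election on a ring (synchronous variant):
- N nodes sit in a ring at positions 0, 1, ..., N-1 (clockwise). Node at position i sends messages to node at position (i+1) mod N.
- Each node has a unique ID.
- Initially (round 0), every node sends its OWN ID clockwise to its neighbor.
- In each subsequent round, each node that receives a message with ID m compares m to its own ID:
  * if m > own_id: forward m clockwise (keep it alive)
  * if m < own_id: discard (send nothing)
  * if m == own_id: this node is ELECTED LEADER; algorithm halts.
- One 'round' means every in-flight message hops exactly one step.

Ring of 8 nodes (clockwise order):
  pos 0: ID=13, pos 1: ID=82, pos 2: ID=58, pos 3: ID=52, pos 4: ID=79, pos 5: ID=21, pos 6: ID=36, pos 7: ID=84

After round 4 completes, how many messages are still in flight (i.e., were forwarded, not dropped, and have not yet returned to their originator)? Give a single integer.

Round 1: pos1(id82) recv 13: drop; pos2(id58) recv 82: fwd; pos3(id52) recv 58: fwd; pos4(id79) recv 52: drop; pos5(id21) recv 79: fwd; pos6(id36) recv 21: drop; pos7(id84) recv 36: drop; pos0(id13) recv 84: fwd
Round 2: pos3(id52) recv 82: fwd; pos4(id79) recv 58: drop; pos6(id36) recv 79: fwd; pos1(id82) recv 84: fwd
Round 3: pos4(id79) recv 82: fwd; pos7(id84) recv 79: drop; pos2(id58) recv 84: fwd
Round 4: pos5(id21) recv 82: fwd; pos3(id52) recv 84: fwd
After round 4: 2 messages still in flight

Answer: 2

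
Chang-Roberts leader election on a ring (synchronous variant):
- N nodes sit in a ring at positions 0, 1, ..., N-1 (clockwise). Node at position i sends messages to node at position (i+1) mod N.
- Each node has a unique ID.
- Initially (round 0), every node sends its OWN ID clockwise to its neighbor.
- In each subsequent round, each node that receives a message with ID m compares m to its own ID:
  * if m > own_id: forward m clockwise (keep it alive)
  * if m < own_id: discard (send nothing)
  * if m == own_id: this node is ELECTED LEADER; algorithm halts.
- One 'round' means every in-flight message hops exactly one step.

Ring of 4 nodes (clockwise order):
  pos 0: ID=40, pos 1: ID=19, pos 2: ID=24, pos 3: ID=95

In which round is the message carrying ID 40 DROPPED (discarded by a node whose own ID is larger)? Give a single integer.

Round 1: pos1(id19) recv 40: fwd; pos2(id24) recv 19: drop; pos3(id95) recv 24: drop; pos0(id40) recv 95: fwd
Round 2: pos2(id24) recv 40: fwd; pos1(id19) recv 95: fwd
Round 3: pos3(id95) recv 40: drop; pos2(id24) recv 95: fwd
Round 4: pos3(id95) recv 95: ELECTED
Message ID 40 originates at pos 0; dropped at pos 3 in round 3

Answer: 3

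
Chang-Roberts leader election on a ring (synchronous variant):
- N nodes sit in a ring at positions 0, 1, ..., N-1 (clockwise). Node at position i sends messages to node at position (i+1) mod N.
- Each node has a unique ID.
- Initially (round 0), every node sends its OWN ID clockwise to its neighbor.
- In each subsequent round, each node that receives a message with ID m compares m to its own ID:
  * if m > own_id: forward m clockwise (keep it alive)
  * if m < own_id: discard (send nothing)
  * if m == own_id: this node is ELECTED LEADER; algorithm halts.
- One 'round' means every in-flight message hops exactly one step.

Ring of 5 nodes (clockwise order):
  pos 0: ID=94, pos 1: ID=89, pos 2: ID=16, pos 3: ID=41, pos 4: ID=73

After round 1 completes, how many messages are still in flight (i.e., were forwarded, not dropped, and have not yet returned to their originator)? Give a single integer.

Round 1: pos1(id89) recv 94: fwd; pos2(id16) recv 89: fwd; pos3(id41) recv 16: drop; pos4(id73) recv 41: drop; pos0(id94) recv 73: drop
After round 1: 2 messages still in flight

Answer: 2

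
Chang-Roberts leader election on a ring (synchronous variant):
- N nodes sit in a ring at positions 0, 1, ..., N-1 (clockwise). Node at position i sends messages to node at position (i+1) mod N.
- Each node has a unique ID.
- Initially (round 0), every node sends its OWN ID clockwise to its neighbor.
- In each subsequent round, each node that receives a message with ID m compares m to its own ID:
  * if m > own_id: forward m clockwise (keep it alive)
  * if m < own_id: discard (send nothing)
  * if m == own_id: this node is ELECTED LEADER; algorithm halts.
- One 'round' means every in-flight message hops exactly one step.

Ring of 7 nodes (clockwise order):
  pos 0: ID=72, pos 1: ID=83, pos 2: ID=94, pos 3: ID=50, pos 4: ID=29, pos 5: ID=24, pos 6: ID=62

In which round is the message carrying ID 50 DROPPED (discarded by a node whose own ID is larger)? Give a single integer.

Answer: 3

Derivation:
Round 1: pos1(id83) recv 72: drop; pos2(id94) recv 83: drop; pos3(id50) recv 94: fwd; pos4(id29) recv 50: fwd; pos5(id24) recv 29: fwd; pos6(id62) recv 24: drop; pos0(id72) recv 62: drop
Round 2: pos4(id29) recv 94: fwd; pos5(id24) recv 50: fwd; pos6(id62) recv 29: drop
Round 3: pos5(id24) recv 94: fwd; pos6(id62) recv 50: drop
Round 4: pos6(id62) recv 94: fwd
Round 5: pos0(id72) recv 94: fwd
Round 6: pos1(id83) recv 94: fwd
Round 7: pos2(id94) recv 94: ELECTED
Message ID 50 originates at pos 3; dropped at pos 6 in round 3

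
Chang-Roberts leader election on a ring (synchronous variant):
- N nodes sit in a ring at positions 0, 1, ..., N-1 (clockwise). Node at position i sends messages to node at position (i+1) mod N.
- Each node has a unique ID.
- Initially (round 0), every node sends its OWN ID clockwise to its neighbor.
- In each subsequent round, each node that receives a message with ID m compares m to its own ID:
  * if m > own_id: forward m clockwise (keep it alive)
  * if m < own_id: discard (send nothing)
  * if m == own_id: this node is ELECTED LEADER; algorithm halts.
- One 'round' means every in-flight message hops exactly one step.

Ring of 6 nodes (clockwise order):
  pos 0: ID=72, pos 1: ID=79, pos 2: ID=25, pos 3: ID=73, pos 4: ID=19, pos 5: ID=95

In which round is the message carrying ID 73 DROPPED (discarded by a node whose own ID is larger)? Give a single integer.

Answer: 2

Derivation:
Round 1: pos1(id79) recv 72: drop; pos2(id25) recv 79: fwd; pos3(id73) recv 25: drop; pos4(id19) recv 73: fwd; pos5(id95) recv 19: drop; pos0(id72) recv 95: fwd
Round 2: pos3(id73) recv 79: fwd; pos5(id95) recv 73: drop; pos1(id79) recv 95: fwd
Round 3: pos4(id19) recv 79: fwd; pos2(id25) recv 95: fwd
Round 4: pos5(id95) recv 79: drop; pos3(id73) recv 95: fwd
Round 5: pos4(id19) recv 95: fwd
Round 6: pos5(id95) recv 95: ELECTED
Message ID 73 originates at pos 3; dropped at pos 5 in round 2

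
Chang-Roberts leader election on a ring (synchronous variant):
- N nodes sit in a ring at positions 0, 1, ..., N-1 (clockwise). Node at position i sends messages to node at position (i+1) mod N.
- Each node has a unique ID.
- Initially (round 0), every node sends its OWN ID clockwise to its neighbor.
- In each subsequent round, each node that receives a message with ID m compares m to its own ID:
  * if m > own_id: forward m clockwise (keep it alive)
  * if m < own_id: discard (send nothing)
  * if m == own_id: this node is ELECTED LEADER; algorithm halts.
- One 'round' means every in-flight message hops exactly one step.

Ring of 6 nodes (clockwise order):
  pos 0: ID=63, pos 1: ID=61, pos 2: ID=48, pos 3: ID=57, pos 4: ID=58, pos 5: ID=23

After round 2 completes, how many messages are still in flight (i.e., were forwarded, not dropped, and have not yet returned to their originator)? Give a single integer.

Round 1: pos1(id61) recv 63: fwd; pos2(id48) recv 61: fwd; pos3(id57) recv 48: drop; pos4(id58) recv 57: drop; pos5(id23) recv 58: fwd; pos0(id63) recv 23: drop
Round 2: pos2(id48) recv 63: fwd; pos3(id57) recv 61: fwd; pos0(id63) recv 58: drop
After round 2: 2 messages still in flight

Answer: 2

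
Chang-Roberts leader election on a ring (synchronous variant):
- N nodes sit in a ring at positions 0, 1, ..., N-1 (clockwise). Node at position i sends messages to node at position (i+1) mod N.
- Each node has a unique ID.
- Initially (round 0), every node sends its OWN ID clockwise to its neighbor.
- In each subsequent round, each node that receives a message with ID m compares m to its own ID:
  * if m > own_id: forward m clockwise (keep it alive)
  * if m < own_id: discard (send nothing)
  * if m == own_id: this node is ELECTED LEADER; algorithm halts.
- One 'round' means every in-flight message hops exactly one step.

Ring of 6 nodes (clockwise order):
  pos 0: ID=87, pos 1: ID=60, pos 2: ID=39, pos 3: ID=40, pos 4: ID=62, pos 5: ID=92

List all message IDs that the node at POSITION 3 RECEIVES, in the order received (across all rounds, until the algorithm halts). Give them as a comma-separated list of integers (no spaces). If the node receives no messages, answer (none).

Answer: 39,60,87,92

Derivation:
Round 1: pos1(id60) recv 87: fwd; pos2(id39) recv 60: fwd; pos3(id40) recv 39: drop; pos4(id62) recv 40: drop; pos5(id92) recv 62: drop; pos0(id87) recv 92: fwd
Round 2: pos2(id39) recv 87: fwd; pos3(id40) recv 60: fwd; pos1(id60) recv 92: fwd
Round 3: pos3(id40) recv 87: fwd; pos4(id62) recv 60: drop; pos2(id39) recv 92: fwd
Round 4: pos4(id62) recv 87: fwd; pos3(id40) recv 92: fwd
Round 5: pos5(id92) recv 87: drop; pos4(id62) recv 92: fwd
Round 6: pos5(id92) recv 92: ELECTED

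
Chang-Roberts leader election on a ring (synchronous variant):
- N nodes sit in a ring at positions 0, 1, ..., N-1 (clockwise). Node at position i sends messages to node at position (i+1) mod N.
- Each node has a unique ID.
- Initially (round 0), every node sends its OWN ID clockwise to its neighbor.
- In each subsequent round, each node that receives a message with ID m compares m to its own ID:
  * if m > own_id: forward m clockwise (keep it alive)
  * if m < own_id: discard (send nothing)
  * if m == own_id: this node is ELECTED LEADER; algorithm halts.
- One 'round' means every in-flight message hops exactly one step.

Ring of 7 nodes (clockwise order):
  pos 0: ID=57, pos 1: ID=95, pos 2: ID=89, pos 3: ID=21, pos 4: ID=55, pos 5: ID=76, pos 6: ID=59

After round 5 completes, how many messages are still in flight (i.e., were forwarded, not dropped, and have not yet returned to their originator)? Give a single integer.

Round 1: pos1(id95) recv 57: drop; pos2(id89) recv 95: fwd; pos3(id21) recv 89: fwd; pos4(id55) recv 21: drop; pos5(id76) recv 55: drop; pos6(id59) recv 76: fwd; pos0(id57) recv 59: fwd
Round 2: pos3(id21) recv 95: fwd; pos4(id55) recv 89: fwd; pos0(id57) recv 76: fwd; pos1(id95) recv 59: drop
Round 3: pos4(id55) recv 95: fwd; pos5(id76) recv 89: fwd; pos1(id95) recv 76: drop
Round 4: pos5(id76) recv 95: fwd; pos6(id59) recv 89: fwd
Round 5: pos6(id59) recv 95: fwd; pos0(id57) recv 89: fwd
After round 5: 2 messages still in flight

Answer: 2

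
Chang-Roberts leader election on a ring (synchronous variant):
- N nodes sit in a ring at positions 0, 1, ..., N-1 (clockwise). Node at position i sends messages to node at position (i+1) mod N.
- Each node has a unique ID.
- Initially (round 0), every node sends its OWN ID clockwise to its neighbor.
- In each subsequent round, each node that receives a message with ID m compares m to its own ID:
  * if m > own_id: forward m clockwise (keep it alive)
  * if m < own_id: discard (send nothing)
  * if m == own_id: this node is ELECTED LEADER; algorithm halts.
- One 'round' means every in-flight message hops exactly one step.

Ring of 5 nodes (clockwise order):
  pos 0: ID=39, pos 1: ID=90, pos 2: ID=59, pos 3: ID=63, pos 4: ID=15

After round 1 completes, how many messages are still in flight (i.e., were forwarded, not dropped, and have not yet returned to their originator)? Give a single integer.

Answer: 2

Derivation:
Round 1: pos1(id90) recv 39: drop; pos2(id59) recv 90: fwd; pos3(id63) recv 59: drop; pos4(id15) recv 63: fwd; pos0(id39) recv 15: drop
After round 1: 2 messages still in flight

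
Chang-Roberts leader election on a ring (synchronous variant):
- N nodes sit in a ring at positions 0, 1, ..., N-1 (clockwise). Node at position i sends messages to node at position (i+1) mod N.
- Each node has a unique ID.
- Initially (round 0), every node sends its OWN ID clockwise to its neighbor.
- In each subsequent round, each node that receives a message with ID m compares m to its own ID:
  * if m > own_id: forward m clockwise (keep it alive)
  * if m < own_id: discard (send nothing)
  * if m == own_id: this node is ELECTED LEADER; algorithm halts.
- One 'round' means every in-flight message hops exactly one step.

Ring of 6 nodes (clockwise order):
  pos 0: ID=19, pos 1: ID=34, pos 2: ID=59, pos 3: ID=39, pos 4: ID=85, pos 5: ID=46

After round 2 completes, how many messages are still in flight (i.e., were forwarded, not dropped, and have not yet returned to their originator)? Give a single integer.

Round 1: pos1(id34) recv 19: drop; pos2(id59) recv 34: drop; pos3(id39) recv 59: fwd; pos4(id85) recv 39: drop; pos5(id46) recv 85: fwd; pos0(id19) recv 46: fwd
Round 2: pos4(id85) recv 59: drop; pos0(id19) recv 85: fwd; pos1(id34) recv 46: fwd
After round 2: 2 messages still in flight

Answer: 2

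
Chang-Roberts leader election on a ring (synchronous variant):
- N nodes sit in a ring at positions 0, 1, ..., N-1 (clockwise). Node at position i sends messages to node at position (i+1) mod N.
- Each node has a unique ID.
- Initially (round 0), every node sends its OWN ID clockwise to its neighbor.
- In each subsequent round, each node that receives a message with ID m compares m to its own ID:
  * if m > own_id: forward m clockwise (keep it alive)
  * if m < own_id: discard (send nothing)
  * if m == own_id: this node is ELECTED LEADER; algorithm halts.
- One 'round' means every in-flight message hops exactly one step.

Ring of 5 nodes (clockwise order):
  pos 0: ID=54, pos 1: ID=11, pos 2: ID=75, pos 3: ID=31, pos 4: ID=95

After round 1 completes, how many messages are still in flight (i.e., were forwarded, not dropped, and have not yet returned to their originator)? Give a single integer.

Round 1: pos1(id11) recv 54: fwd; pos2(id75) recv 11: drop; pos3(id31) recv 75: fwd; pos4(id95) recv 31: drop; pos0(id54) recv 95: fwd
After round 1: 3 messages still in flight

Answer: 3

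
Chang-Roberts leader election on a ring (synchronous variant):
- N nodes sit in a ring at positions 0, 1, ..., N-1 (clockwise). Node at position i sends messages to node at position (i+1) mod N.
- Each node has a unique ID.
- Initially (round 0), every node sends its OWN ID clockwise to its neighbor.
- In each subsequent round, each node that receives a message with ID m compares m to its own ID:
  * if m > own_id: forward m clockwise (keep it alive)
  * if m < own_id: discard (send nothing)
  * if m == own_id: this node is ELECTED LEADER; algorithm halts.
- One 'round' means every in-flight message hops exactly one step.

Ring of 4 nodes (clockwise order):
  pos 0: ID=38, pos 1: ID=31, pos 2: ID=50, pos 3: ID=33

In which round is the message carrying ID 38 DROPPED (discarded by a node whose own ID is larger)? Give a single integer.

Answer: 2

Derivation:
Round 1: pos1(id31) recv 38: fwd; pos2(id50) recv 31: drop; pos3(id33) recv 50: fwd; pos0(id38) recv 33: drop
Round 2: pos2(id50) recv 38: drop; pos0(id38) recv 50: fwd
Round 3: pos1(id31) recv 50: fwd
Round 4: pos2(id50) recv 50: ELECTED
Message ID 38 originates at pos 0; dropped at pos 2 in round 2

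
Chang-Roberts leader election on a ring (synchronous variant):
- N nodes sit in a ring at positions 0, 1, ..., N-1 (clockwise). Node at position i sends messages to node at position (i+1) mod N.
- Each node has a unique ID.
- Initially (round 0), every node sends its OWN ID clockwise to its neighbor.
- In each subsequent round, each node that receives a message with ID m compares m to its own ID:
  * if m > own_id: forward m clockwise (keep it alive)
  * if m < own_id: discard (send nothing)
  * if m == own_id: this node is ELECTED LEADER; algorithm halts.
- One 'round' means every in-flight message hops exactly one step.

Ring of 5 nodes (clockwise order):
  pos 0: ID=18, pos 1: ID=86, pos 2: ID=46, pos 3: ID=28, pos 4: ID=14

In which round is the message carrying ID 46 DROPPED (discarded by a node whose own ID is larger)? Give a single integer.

Answer: 4

Derivation:
Round 1: pos1(id86) recv 18: drop; pos2(id46) recv 86: fwd; pos3(id28) recv 46: fwd; pos4(id14) recv 28: fwd; pos0(id18) recv 14: drop
Round 2: pos3(id28) recv 86: fwd; pos4(id14) recv 46: fwd; pos0(id18) recv 28: fwd
Round 3: pos4(id14) recv 86: fwd; pos0(id18) recv 46: fwd; pos1(id86) recv 28: drop
Round 4: pos0(id18) recv 86: fwd; pos1(id86) recv 46: drop
Round 5: pos1(id86) recv 86: ELECTED
Message ID 46 originates at pos 2; dropped at pos 1 in round 4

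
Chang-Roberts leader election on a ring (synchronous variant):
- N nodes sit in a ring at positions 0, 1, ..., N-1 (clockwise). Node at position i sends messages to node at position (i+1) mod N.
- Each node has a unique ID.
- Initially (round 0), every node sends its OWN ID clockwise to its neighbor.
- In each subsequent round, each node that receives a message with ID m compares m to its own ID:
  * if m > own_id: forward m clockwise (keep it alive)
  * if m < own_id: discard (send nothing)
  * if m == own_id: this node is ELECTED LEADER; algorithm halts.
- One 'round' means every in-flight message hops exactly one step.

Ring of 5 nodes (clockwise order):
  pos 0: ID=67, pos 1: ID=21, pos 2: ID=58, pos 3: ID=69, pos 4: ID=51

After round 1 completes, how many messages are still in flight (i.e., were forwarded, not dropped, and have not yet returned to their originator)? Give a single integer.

Answer: 2

Derivation:
Round 1: pos1(id21) recv 67: fwd; pos2(id58) recv 21: drop; pos3(id69) recv 58: drop; pos4(id51) recv 69: fwd; pos0(id67) recv 51: drop
After round 1: 2 messages still in flight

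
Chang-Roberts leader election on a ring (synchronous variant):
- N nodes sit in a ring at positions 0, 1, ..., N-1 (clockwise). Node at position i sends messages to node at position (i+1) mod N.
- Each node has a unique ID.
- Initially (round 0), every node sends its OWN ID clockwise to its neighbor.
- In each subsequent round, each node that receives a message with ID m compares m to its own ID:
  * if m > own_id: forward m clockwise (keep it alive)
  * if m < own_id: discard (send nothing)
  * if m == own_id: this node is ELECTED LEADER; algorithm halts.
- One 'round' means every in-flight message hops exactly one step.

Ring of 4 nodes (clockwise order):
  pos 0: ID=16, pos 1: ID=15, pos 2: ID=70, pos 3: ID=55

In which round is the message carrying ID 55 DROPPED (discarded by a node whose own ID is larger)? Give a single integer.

Answer: 3

Derivation:
Round 1: pos1(id15) recv 16: fwd; pos2(id70) recv 15: drop; pos3(id55) recv 70: fwd; pos0(id16) recv 55: fwd
Round 2: pos2(id70) recv 16: drop; pos0(id16) recv 70: fwd; pos1(id15) recv 55: fwd
Round 3: pos1(id15) recv 70: fwd; pos2(id70) recv 55: drop
Round 4: pos2(id70) recv 70: ELECTED
Message ID 55 originates at pos 3; dropped at pos 2 in round 3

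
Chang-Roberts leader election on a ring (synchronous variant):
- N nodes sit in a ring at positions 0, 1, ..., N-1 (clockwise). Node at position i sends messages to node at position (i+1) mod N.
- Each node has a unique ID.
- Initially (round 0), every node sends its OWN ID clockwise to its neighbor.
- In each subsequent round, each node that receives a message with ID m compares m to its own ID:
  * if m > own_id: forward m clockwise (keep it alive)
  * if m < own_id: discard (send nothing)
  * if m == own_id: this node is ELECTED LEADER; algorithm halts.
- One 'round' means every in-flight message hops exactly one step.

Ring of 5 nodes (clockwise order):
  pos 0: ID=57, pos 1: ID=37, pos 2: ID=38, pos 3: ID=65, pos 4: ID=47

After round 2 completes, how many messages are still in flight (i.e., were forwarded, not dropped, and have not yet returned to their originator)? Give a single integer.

Round 1: pos1(id37) recv 57: fwd; pos2(id38) recv 37: drop; pos3(id65) recv 38: drop; pos4(id47) recv 65: fwd; pos0(id57) recv 47: drop
Round 2: pos2(id38) recv 57: fwd; pos0(id57) recv 65: fwd
After round 2: 2 messages still in flight

Answer: 2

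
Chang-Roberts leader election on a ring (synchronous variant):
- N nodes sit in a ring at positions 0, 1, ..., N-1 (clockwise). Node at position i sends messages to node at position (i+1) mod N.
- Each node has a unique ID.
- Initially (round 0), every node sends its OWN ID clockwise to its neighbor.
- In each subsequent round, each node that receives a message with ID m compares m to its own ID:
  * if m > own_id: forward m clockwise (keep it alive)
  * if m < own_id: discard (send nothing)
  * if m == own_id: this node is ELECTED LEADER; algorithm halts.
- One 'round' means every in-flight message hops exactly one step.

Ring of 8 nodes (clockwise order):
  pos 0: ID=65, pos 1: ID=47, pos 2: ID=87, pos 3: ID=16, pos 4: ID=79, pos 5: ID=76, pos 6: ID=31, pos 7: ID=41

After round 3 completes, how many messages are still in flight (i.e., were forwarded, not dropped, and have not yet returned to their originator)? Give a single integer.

Answer: 3

Derivation:
Round 1: pos1(id47) recv 65: fwd; pos2(id87) recv 47: drop; pos3(id16) recv 87: fwd; pos4(id79) recv 16: drop; pos5(id76) recv 79: fwd; pos6(id31) recv 76: fwd; pos7(id41) recv 31: drop; pos0(id65) recv 41: drop
Round 2: pos2(id87) recv 65: drop; pos4(id79) recv 87: fwd; pos6(id31) recv 79: fwd; pos7(id41) recv 76: fwd
Round 3: pos5(id76) recv 87: fwd; pos7(id41) recv 79: fwd; pos0(id65) recv 76: fwd
After round 3: 3 messages still in flight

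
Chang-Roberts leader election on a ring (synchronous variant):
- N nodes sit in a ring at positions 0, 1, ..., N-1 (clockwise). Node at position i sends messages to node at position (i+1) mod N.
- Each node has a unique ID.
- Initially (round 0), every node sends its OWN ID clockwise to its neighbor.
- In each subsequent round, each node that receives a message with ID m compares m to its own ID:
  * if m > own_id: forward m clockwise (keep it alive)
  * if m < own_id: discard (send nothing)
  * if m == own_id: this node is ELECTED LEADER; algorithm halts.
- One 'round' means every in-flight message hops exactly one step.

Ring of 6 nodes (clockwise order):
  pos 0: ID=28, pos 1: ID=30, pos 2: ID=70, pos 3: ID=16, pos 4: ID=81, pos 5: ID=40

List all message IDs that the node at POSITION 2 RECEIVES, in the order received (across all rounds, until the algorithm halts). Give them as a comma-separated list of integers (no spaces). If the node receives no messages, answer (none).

Answer: 30,40,81

Derivation:
Round 1: pos1(id30) recv 28: drop; pos2(id70) recv 30: drop; pos3(id16) recv 70: fwd; pos4(id81) recv 16: drop; pos5(id40) recv 81: fwd; pos0(id28) recv 40: fwd
Round 2: pos4(id81) recv 70: drop; pos0(id28) recv 81: fwd; pos1(id30) recv 40: fwd
Round 3: pos1(id30) recv 81: fwd; pos2(id70) recv 40: drop
Round 4: pos2(id70) recv 81: fwd
Round 5: pos3(id16) recv 81: fwd
Round 6: pos4(id81) recv 81: ELECTED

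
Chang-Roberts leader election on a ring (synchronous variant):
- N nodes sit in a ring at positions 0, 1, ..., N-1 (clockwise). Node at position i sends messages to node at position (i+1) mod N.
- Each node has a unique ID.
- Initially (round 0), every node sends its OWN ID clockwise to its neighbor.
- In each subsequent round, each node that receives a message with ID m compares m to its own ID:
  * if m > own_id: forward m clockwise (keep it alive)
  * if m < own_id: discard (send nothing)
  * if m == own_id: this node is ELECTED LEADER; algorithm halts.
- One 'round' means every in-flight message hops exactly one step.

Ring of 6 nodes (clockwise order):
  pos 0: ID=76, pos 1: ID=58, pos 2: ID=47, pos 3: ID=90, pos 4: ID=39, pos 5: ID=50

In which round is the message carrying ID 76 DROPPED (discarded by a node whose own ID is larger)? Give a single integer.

Answer: 3

Derivation:
Round 1: pos1(id58) recv 76: fwd; pos2(id47) recv 58: fwd; pos3(id90) recv 47: drop; pos4(id39) recv 90: fwd; pos5(id50) recv 39: drop; pos0(id76) recv 50: drop
Round 2: pos2(id47) recv 76: fwd; pos3(id90) recv 58: drop; pos5(id50) recv 90: fwd
Round 3: pos3(id90) recv 76: drop; pos0(id76) recv 90: fwd
Round 4: pos1(id58) recv 90: fwd
Round 5: pos2(id47) recv 90: fwd
Round 6: pos3(id90) recv 90: ELECTED
Message ID 76 originates at pos 0; dropped at pos 3 in round 3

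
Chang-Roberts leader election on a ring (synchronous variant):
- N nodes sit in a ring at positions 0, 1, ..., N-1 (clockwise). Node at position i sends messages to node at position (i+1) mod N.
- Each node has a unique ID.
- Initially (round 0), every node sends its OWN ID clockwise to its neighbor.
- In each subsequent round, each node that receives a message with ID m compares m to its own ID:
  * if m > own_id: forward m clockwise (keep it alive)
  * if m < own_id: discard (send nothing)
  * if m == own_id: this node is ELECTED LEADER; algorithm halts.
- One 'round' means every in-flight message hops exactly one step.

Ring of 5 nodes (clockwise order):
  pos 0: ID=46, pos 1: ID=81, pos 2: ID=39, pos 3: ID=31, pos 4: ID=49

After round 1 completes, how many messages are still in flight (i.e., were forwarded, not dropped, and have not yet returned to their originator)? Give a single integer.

Answer: 3

Derivation:
Round 1: pos1(id81) recv 46: drop; pos2(id39) recv 81: fwd; pos3(id31) recv 39: fwd; pos4(id49) recv 31: drop; pos0(id46) recv 49: fwd
After round 1: 3 messages still in flight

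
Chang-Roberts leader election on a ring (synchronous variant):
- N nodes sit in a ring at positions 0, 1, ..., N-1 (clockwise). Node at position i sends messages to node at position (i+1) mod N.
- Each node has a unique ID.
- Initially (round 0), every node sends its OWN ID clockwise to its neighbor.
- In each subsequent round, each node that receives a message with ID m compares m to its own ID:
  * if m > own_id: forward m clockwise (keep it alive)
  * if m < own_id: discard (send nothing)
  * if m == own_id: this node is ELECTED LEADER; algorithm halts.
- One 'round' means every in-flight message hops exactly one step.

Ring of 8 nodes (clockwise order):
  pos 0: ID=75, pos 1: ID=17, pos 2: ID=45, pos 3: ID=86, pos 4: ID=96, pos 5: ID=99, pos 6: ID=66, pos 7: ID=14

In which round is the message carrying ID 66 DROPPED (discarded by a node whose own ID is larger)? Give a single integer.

Answer: 2

Derivation:
Round 1: pos1(id17) recv 75: fwd; pos2(id45) recv 17: drop; pos3(id86) recv 45: drop; pos4(id96) recv 86: drop; pos5(id99) recv 96: drop; pos6(id66) recv 99: fwd; pos7(id14) recv 66: fwd; pos0(id75) recv 14: drop
Round 2: pos2(id45) recv 75: fwd; pos7(id14) recv 99: fwd; pos0(id75) recv 66: drop
Round 3: pos3(id86) recv 75: drop; pos0(id75) recv 99: fwd
Round 4: pos1(id17) recv 99: fwd
Round 5: pos2(id45) recv 99: fwd
Round 6: pos3(id86) recv 99: fwd
Round 7: pos4(id96) recv 99: fwd
Round 8: pos5(id99) recv 99: ELECTED
Message ID 66 originates at pos 6; dropped at pos 0 in round 2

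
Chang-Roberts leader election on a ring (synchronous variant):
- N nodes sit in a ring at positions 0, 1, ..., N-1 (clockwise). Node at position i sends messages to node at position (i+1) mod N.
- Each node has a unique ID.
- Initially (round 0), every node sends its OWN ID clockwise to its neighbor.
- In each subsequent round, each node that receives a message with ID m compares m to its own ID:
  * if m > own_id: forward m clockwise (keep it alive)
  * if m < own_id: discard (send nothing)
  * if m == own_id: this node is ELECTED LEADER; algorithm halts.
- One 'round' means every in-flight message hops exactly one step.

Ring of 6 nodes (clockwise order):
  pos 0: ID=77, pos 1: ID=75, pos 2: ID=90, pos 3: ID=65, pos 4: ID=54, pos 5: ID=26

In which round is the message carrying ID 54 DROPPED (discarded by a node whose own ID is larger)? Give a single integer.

Round 1: pos1(id75) recv 77: fwd; pos2(id90) recv 75: drop; pos3(id65) recv 90: fwd; pos4(id54) recv 65: fwd; pos5(id26) recv 54: fwd; pos0(id77) recv 26: drop
Round 2: pos2(id90) recv 77: drop; pos4(id54) recv 90: fwd; pos5(id26) recv 65: fwd; pos0(id77) recv 54: drop
Round 3: pos5(id26) recv 90: fwd; pos0(id77) recv 65: drop
Round 4: pos0(id77) recv 90: fwd
Round 5: pos1(id75) recv 90: fwd
Round 6: pos2(id90) recv 90: ELECTED
Message ID 54 originates at pos 4; dropped at pos 0 in round 2

Answer: 2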